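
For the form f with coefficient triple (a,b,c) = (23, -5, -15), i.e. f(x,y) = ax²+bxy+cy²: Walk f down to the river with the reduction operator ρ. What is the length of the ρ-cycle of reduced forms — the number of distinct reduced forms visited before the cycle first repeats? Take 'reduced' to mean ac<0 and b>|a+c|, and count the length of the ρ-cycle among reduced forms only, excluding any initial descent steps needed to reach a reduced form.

D = 1405, ⌊√D⌋ = 37
descent: ρ → (-15,35,3)  [lands on river]
river: ρ → (3,37,-3)
river: ρ → (-3,35,15)
river: ρ → (15,25,-13)
river: ρ → (-13,27,13)
river: ρ → (13,25,-15)
ρ-cycle length = 6 (tail of 1 descent step not counted)

6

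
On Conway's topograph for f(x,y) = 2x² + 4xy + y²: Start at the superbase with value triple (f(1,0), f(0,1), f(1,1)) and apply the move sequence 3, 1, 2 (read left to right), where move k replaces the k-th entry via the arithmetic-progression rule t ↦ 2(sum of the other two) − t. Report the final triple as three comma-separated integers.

start (2,1,7) = (f(1,0),f(0,1),f(1,1))
replace slot 3: 2·(2+1) − 7 = -1 → (2,1,-1)
replace slot 1: 2·(1+(-1)) − 2 = -2 → (-2,1,-1)
replace slot 2: 2·((-2)+(-1)) − 1 = -7 → (-2,-7,-1)

-2,-7,-1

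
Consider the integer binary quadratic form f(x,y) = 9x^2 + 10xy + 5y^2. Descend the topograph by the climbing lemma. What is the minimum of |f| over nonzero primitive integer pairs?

translate: b→-8 (≡10 mod 18), so (9,10,5)→(9,-8,4)
flip: (9,-8,4)→(4,8,9)
translate: b→0 (≡8 mod 8), so (4,8,9)→(4,0,5)
reduced (well bottom): (4,0,5) with a≤c, −a<b≤a
well minimum = a = 4

4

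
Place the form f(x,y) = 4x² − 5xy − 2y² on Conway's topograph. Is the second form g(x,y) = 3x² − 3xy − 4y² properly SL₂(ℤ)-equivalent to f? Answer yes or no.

D₁ = 57, D₂ = 57
river cycle of f (length 6): (-2, 5, 4), (4, 3, -3), (-3, 3, 4), (4, 5, -2), (-2, 7, 1), (1, 7, -2)
river cycle of g (length 6): (-4, 3, 3), (3, 3, -4), (-4, 5, 2), (2, 7, -1), (-1, 7, 2), (2, 5, -4)
cycles differ ⇒ inequivalent

no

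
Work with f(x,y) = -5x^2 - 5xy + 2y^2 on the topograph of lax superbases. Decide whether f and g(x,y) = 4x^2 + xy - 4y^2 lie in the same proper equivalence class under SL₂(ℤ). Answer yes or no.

D₁ = 65, D₂ = 65
river cycle of f (length 6): (2, 5, -5), (-5, 5, 2), (2, 7, -2), (-2, 5, 5), (5, 5, -2), (-2, 7, 2)
river cycle of g (length 6): (-4, 7, 1), (1, 7, -4), (-4, 1, 4), (4, 7, -1), (-1, 7, 4), (4, 1, -4)
cycles differ ⇒ inequivalent

no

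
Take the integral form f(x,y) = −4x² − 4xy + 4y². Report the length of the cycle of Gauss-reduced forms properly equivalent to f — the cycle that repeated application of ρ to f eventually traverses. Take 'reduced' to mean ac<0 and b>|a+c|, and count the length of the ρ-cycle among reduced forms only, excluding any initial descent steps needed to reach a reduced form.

D = 80, ⌊√D⌋ = 8
descent: ρ → (4,4,-4)  [lands on river]
river: ρ → (-4,4,4)
ρ-cycle length = 2 (tail of 1 descent step not counted)

2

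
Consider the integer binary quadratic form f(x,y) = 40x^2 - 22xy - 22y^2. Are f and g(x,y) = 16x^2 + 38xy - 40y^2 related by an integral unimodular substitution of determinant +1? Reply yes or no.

D₁ = 4004, D₂ = 4004
river cycle of f (length 12): (-22, 22, 40), (40, 58, -4), (-4, 62, 10), (10, 58, -16), (-16, 38, 40), (40, 42, -14), (-14, 42, 40), (40, 38, -16), (-16, 58, 10), (10, 62, -4), … (2 more)
river cycle of g (length 12): (-40, 42, 14), (14, 42, -40), (-40, 38, 16), (16, 58, -10), (-10, 62, 4), (4, 58, -40), (-40, 22, 22), (22, 22, -40), (-40, 58, 4), (4, 62, -10), … (2 more)
cycles differ ⇒ inequivalent

no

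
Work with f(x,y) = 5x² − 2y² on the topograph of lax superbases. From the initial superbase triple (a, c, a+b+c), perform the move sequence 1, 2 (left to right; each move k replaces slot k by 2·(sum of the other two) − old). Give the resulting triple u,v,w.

start (5,-2,3) = (f(1,0),f(0,1),f(1,1))
replace slot 1: 2·((-2)+3) − 5 = -3 → (-3,-2,3)
replace slot 2: 2·((-3)+3) − (-2) = 2 → (-3,2,3)

-3,2,3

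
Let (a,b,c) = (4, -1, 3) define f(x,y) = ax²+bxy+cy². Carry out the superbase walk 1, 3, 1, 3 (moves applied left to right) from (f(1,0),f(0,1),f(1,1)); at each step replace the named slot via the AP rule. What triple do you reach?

start (4,3,6) = (f(1,0),f(0,1),f(1,1))
replace slot 1: 2·(3+6) − 4 = 14 → (14,3,6)
replace slot 3: 2·(14+3) − 6 = 28 → (14,3,28)
replace slot 1: 2·(3+28) − 14 = 48 → (48,3,28)
replace slot 3: 2·(48+3) − 28 = 74 → (48,3,74)

48,3,74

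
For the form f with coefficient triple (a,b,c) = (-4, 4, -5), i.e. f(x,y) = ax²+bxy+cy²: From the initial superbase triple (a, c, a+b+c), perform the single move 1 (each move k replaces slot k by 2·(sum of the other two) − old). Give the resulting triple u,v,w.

start (-4,-5,-5) = (f(1,0),f(0,1),f(1,1))
replace slot 1: 2·((-5)+(-5)) − (-4) = -16 → (-16,-5,-5)

-16,-5,-5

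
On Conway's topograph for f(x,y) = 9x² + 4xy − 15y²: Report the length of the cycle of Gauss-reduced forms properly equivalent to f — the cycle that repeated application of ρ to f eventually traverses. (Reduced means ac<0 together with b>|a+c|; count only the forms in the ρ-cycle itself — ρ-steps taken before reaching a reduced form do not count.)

D = 556, ⌊√D⌋ = 23
descent: ρ → (-15,-4,9)
descent: ρ → (9,22,-2)  [lands on river]
river: ρ → (-2,22,9)
river: ρ → (9,14,-10)
river: ρ → (-10,6,13)
river: ρ → (13,20,-3)
river: ρ → (-3,22,6)
river: ρ → (6,14,-15)
river: ρ → (-15,16,5)
river: ρ → (5,14,-18)
river: ρ → (-18,22,1)
river: ρ → (1,22,-18)
river: ρ → (-18,14,5)
river: ρ → (5,16,-15)
river: ρ → (-15,14,6)
river: ρ → (6,22,-3)
river: ρ → (-3,20,13)
river: ρ → (13,6,-10)
river: ρ → (-10,14,9)
ρ-cycle length = 18 (tail of 2 descent steps not counted)

18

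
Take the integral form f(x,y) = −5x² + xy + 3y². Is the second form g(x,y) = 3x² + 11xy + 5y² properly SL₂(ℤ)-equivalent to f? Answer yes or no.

D₁ = 61, D₂ = 61
river cycle of f (length 6): (3, 5, -3), (-3, 7, 1), (1, 7, -3), (-3, 5, 3), (3, 7, -1), (-1, 7, 3)
river cycle of g (length 6): (-3, 7, 1), (1, 7, -3), (-3, 5, 3), (3, 7, -1), (-1, 7, 3), (3, 5, -3)
cycles coincide ⇒ equivalent

yes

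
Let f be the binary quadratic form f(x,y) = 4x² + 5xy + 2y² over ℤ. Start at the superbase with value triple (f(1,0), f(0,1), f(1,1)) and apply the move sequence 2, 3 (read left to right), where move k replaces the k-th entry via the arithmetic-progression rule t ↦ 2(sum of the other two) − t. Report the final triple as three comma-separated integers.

start (4,2,11) = (f(1,0),f(0,1),f(1,1))
replace slot 2: 2·(4+11) − 2 = 28 → (4,28,11)
replace slot 3: 2·(4+28) − 11 = 53 → (4,28,53)

4,28,53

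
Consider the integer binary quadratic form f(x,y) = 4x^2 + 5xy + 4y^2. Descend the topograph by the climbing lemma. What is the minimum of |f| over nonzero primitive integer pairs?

translate: b→-3 (≡5 mod 8), so (4,5,4)→(4,-3,3)
flip: (4,-3,3)→(3,3,4)
reduced (well bottom): (3,3,4) with a≤c, −a<b≤a
well minimum = a = 3

3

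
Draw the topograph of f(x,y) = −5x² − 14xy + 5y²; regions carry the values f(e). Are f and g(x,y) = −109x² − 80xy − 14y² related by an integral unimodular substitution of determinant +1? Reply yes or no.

D₁ = 296, D₂ = 296
river cycle of f (length 6): (5, 14, -5), (-5, 16, 2), (2, 16, -5), (-5, 14, 5), (5, 16, -2), (-2, 16, 5)
river cycle of g (length 6): (5, 14, -5), (-5, 16, 2), (2, 16, -5), (-5, 14, 5), (5, 16, -2), (-2, 16, 5)
cycles coincide ⇒ equivalent

yes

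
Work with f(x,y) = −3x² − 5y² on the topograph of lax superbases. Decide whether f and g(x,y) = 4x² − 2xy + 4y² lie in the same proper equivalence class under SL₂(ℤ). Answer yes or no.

D₁ = -60, D₂ = -60
f is negative-definite; reduce −f:
−f: reduced (well bottom): (3,0,5) with a≤c, −a<b≤a
flip sign back: reduced form of f is (-3,0,-5)
g: flip: (4,-2,4)→(4,2,4)
g: reduced (well bottom): (4,2,4) with a≤c, −a<b≤a
reduced forms (-3, 0, -5) vs (4, 2, 4) ⇒ inequivalent

no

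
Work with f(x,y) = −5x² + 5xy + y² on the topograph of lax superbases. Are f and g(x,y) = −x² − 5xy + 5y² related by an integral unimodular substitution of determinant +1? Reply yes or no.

D₁ = 45, D₂ = 45
river cycle of f (length 2): (1, 5, -5), (-5, 5, 1)
river cycle of g (length 2): (5, 5, -1), (-1, 5, 5)
cycles differ ⇒ inequivalent

no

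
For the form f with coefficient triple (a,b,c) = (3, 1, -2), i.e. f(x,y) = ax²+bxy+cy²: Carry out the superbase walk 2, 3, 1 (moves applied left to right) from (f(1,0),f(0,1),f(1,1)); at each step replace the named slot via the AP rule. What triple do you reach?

start (3,-2,2) = (f(1,0),f(0,1),f(1,1))
replace slot 2: 2·(3+2) − (-2) = 12 → (3,12,2)
replace slot 3: 2·(3+12) − 2 = 28 → (3,12,28)
replace slot 1: 2·(12+28) − 3 = 77 → (77,12,28)

77,12,28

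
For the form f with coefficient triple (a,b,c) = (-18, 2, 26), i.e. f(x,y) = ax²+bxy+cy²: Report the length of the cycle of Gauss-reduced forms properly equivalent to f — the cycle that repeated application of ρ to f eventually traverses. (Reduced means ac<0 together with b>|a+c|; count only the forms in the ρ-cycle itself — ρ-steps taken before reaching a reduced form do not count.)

D = 1876, ⌊√D⌋ = 43
descent: ρ → (26,-2,-18)
descent: ρ → (-18,38,6)  [lands on river]
river: ρ → (6,34,-30)
river: ρ → (-30,26,10)
river: ρ → (10,34,-18)
ρ-cycle length = 4 (tail of 2 descent steps not counted)

4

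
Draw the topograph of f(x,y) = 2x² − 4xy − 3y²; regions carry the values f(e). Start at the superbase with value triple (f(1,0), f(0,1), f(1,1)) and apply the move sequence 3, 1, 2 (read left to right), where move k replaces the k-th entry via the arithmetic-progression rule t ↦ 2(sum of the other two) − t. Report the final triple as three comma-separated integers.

start (2,-3,-5) = (f(1,0),f(0,1),f(1,1))
replace slot 3: 2·(2+(-3)) − (-5) = 3 → (2,-3,3)
replace slot 1: 2·((-3)+3) − 2 = -2 → (-2,-3,3)
replace slot 2: 2·((-2)+3) − (-3) = 5 → (-2,5,3)

-2,5,3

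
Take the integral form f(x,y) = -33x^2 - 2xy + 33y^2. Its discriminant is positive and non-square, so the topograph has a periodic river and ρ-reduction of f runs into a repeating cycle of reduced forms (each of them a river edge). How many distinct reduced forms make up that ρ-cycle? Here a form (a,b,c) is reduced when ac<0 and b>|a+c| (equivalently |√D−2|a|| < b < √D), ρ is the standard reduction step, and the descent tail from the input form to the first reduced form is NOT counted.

D = 4360, ⌊√D⌋ = 66
descent: ρ → (33,2,-33)  [lands on river]
river: ρ → (-33,64,2)
river: ρ → (2,64,-33)
river: ρ → (-33,2,33)
river: ρ → (33,64,-2)
river: ρ → (-2,64,33)
ρ-cycle length = 6 (tail of 1 descent step not counted)

6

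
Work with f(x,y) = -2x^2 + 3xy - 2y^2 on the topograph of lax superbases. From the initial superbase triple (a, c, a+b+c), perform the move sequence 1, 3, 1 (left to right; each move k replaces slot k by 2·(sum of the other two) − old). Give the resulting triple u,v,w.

start (-2,-2,-1) = (f(1,0),f(0,1),f(1,1))
replace slot 1: 2·((-2)+(-1)) − (-2) = -4 → (-4,-2,-1)
replace slot 3: 2·((-4)+(-2)) − (-1) = -11 → (-4,-2,-11)
replace slot 1: 2·((-2)+(-11)) − (-4) = -22 → (-22,-2,-11)

-22,-2,-11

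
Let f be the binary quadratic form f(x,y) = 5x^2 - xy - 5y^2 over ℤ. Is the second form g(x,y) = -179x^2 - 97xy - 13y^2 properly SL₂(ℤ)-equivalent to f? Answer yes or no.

D₁ = 101, D₂ = 101
river cycle of f (length 6): (-5, 1, 5), (5, 9, -1), (-1, 9, 5), (5, 1, -5), (-5, 9, 1), (1, 9, -5)
river cycle of g (length 6): (1, 9, -5), (-5, 1, 5), (5, 9, -1), (-1, 9, 5), (5, 1, -5), (-5, 9, 1)
cycles coincide ⇒ equivalent

yes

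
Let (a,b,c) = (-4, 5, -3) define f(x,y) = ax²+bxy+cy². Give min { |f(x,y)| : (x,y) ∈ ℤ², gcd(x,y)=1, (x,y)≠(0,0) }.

translate: b→3 (≡-5 mod 8), so (4,-5,3)→(4,3,2)
flip: (4,3,2)→(2,-3,4)
translate: b→1 (≡-3 mod 4), so (2,-3,4)→(2,1,3)
reduced (well bottom): (2,1,3) with a≤c, −a<b≤a
well minimum |f| = |-2| = 2 (negative-definite)

2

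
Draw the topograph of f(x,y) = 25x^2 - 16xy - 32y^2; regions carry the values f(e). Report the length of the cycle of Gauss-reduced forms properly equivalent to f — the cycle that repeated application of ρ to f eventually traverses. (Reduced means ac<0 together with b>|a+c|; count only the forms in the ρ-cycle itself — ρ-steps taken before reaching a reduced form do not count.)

D = 3456, ⌊√D⌋ = 58
descent: ρ → (-32,16,25)  [lands on river]
river: ρ → (25,34,-23)
river: ρ → (-23,58,1)
river: ρ → (1,58,-23)
river: ρ → (-23,34,25)
river: ρ → (25,16,-32)
river: ρ → (-32,48,9)
river: ρ → (9,42,-47)
river: ρ → (-47,52,4)
river: ρ → (4,52,-47)
river: ρ → (-47,42,9)
river: ρ → (9,48,-32)
ρ-cycle length = 12 (tail of 1 descent step not counted)

12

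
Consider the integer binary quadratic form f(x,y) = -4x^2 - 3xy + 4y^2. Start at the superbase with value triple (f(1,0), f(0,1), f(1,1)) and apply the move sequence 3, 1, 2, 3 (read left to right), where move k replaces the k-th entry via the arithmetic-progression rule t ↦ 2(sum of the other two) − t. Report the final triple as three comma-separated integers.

start (-4,4,-3) = (f(1,0),f(0,1),f(1,1))
replace slot 3: 2·((-4)+4) − (-3) = 3 → (-4,4,3)
replace slot 1: 2·(4+3) − (-4) = 18 → (18,4,3)
replace slot 2: 2·(18+3) − 4 = 38 → (18,38,3)
replace slot 3: 2·(18+38) − 3 = 109 → (18,38,109)

18,38,109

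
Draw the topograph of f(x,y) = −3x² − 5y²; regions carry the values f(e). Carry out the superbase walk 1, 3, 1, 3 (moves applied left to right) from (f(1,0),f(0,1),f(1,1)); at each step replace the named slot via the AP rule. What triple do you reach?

start (-3,-5,-8) = (f(1,0),f(0,1),f(1,1))
replace slot 1: 2·((-5)+(-8)) − (-3) = -23 → (-23,-5,-8)
replace slot 3: 2·((-23)+(-5)) − (-8) = -48 → (-23,-5,-48)
replace slot 1: 2·((-5)+(-48)) − (-23) = -83 → (-83,-5,-48)
replace slot 3: 2·((-83)+(-5)) − (-48) = -128 → (-83,-5,-128)

-83,-5,-128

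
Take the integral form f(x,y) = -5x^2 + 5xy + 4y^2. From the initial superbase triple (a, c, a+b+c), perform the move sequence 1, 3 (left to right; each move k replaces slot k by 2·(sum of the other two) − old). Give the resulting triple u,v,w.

start (-5,4,4) = (f(1,0),f(0,1),f(1,1))
replace slot 1: 2·(4+4) − (-5) = 21 → (21,4,4)
replace slot 3: 2·(21+4) − 4 = 46 → (21,4,46)

21,4,46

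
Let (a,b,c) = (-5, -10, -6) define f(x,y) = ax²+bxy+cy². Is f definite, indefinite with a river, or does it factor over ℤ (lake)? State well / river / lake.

D = b²−4ac = (-10)² − 4·(-5)·(-6) = -20
D < 0 ⇒ definite ⇒ every region one sign ⇒ single well

well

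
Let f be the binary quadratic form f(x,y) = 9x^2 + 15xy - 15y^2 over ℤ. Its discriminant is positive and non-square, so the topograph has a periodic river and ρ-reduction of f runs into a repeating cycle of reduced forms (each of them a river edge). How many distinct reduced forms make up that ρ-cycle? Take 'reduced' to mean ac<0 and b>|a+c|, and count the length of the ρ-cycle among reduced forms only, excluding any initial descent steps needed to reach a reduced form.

D = 765, ⌊√D⌋ = 27
river: ρ → (-15,15,9)
river: ρ → (9,21,-9)
river: ρ → (-9,15,15)
river: ρ → (15,15,-9)
river: ρ → (-9,21,9)
river: ρ → (9,15,-15)
ρ-cycle length = 6 (tail of 0 descent steps not counted)

6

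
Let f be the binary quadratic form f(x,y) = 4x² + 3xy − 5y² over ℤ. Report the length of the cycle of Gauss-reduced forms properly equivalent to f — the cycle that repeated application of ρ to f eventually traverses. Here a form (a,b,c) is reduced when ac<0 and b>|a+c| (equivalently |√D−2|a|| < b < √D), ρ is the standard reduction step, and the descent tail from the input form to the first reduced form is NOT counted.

D = 89, ⌊√D⌋ = 9
river: ρ → (-5,7,2)
river: ρ → (2,9,-1)
river: ρ → (-1,9,2)
river: ρ → (2,7,-5)
river: ρ → (-5,3,4)
river: ρ → (4,5,-4)
river: ρ → (-4,3,5)
river: ρ → (5,7,-2)
river: ρ → (-2,9,1)
river: ρ → (1,9,-2)
river: ρ → (-2,7,5)
river: ρ → (5,3,-4)
river: ρ → (-4,5,4)
river: ρ → (4,3,-5)
ρ-cycle length = 14 (tail of 0 descent steps not counted)

14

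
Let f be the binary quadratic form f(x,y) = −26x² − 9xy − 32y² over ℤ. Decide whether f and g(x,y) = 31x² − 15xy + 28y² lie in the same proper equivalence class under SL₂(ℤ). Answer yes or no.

D₁ = -3247, D₂ = -3247
f is negative-definite; reduce −f:
−f: reduced (well bottom): (26,9,32) with a≤c, −a<b≤a
flip sign back: reduced form of f is (-26,-9,-32)
g: flip: (31,-15,28)→(28,15,31)
g: reduced (well bottom): (28,15,31) with a≤c, −a<b≤a
reduced forms (-26, -9, -32) vs (28, 15, 31) ⇒ inequivalent

no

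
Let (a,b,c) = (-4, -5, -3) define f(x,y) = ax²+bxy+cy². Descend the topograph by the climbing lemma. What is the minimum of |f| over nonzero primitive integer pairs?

translate: b→-3 (≡5 mod 8), so (4,5,3)→(4,-3,2)
flip: (4,-3,2)→(2,3,4)
translate: b→-1 (≡3 mod 4), so (2,3,4)→(2,-1,3)
reduced (well bottom): (2,-1,3) with a≤c, −a<b≤a
well minimum |f| = |-2| = 2 (negative-definite)

2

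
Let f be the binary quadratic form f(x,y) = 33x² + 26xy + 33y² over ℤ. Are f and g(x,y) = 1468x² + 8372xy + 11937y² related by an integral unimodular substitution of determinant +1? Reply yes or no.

D₁ = -3680, D₂ = -3680
f: reduced (well bottom): (33,26,33) with a≤c, −a<b≤a
g: translate: b→-436 (≡8372 mod 2936), so (1468,8372,11937)→(1468,-436,33)
g: flip: (1468,-436,33)→(33,436,1468)
g: translate: b→-26 (≡436 mod 66), so (33,436,1468)→(33,-26,33)
g: flip: (33,-26,33)→(33,26,33)
g: reduced (well bottom): (33,26,33) with a≤c, −a<b≤a
reduced forms (33, 26, 33) vs (33, 26, 33) ⇒ equivalent

yes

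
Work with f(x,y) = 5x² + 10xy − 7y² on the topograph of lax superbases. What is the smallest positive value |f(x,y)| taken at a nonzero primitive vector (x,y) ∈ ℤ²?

river: ρ → (-7,4,8)
river: ρ → (8,12,-3)
river: ρ → (-3,12,8)
river: ρ → (8,4,-7)
river: ρ → (-7,10,5)
river: ρ → (5,10,-7)
closes: descent 0, river 6
min |a| on river = 3

3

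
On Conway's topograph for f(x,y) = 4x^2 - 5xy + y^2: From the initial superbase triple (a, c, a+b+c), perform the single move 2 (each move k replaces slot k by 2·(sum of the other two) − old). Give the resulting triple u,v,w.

start (4,1,0) = (f(1,0),f(0,1),f(1,1))
replace slot 2: 2·(4+0) − 1 = 7 → (4,7,0)

4,7,0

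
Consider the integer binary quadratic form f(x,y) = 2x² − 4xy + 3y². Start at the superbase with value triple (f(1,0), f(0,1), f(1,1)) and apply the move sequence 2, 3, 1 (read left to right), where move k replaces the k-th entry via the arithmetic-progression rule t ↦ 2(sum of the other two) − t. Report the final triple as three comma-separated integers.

start (2,3,1) = (f(1,0),f(0,1),f(1,1))
replace slot 2: 2·(2+1) − 3 = 3 → (2,3,1)
replace slot 3: 2·(2+3) − 1 = 9 → (2,3,9)
replace slot 1: 2·(3+9) − 2 = 22 → (22,3,9)

22,3,9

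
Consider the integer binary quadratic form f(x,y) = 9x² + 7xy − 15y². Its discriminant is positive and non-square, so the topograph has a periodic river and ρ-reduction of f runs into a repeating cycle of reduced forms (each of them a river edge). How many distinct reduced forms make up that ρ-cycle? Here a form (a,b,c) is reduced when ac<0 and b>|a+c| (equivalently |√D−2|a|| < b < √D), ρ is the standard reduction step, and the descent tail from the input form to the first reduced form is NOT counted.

D = 589, ⌊√D⌋ = 24
river: ρ → (-15,23,1)
river: ρ → (1,23,-15)
river: ρ → (-15,7,9)
river: ρ → (9,11,-13)
river: ρ → (-13,15,7)
river: ρ → (7,13,-15)
river: ρ → (-15,17,5)
river: ρ → (5,23,-3)
river: ρ → (-3,19,19)
river: ρ → (19,19,-3)
river: ρ → (-3,23,5)
river: ρ → (5,17,-15)
river: ρ → (-15,13,7)
river: ρ → (7,15,-13)
river: ρ → (-13,11,9)
river: ρ → (9,7,-15)
ρ-cycle length = 16 (tail of 0 descent steps not counted)

16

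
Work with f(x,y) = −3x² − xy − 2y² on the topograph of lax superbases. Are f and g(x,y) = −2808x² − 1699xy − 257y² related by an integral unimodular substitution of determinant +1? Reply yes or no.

D₁ = -23, D₂ = -23
f is negative-definite; reduce −f:
−f: flip: (3,1,2)→(2,-1,3)
−f: reduced (well bottom): (2,-1,3) with a≤c, −a<b≤a
flip sign back: reduced form of f is (-2,1,-3)
g is negative-definite; reduce −g:
−g: flip: (2808,1699,257)→(257,-1699,2808)
−g: translate: b→-157 (≡-1699 mod 514), so (257,-1699,2808)→(257,-157,24)
−g: flip: (257,-157,24)→(24,157,257)
−g: translate: b→13 (≡157 mod 48), so (24,157,257)→(24,13,2)
−g: flip: (24,13,2)→(2,-13,24)
−g: translate: b→-1 (≡-13 mod 4), so (2,-13,24)→(2,-1,3)
−g: reduced (well bottom): (2,-1,3) with a≤c, −a<b≤a
flip sign back: reduced form of g is (-2,1,-3)
reduced forms (-2, 1, -3) vs (-2, 1, -3) ⇒ equivalent

yes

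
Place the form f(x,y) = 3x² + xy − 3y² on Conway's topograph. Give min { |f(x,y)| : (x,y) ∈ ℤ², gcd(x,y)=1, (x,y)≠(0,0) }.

river: ρ → (-3,5,1)
river: ρ → (1,5,-3)
river: ρ → (-3,1,3)
river: ρ → (3,5,-1)
river: ρ → (-1,5,3)
river: ρ → (3,1,-3)
closes: descent 0, river 6
min |a| on river = 1

1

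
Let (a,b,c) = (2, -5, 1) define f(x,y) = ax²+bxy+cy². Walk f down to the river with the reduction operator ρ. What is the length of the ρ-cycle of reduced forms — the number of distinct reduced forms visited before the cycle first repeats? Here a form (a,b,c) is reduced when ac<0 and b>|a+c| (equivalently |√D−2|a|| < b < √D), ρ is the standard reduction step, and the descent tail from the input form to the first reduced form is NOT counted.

D = 17, ⌊√D⌋ = 4
descent: ρ → (1,3,-2)  [lands on river]
river: ρ → (-2,1,2)
river: ρ → (2,3,-1)
river: ρ → (-1,3,2)
river: ρ → (2,1,-2)
river: ρ → (-2,3,1)
ρ-cycle length = 6 (tail of 1 descent step not counted)

6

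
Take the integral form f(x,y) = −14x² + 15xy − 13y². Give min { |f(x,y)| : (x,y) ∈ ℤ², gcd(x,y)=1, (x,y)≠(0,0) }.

translate: b→13 (≡-15 mod 28), so (14,-15,13)→(14,13,12)
flip: (14,13,12)→(12,-13,14)
translate: b→11 (≡-13 mod 24), so (12,-13,14)→(12,11,13)
reduced (well bottom): (12,11,13) with a≤c, −a<b≤a
well minimum |f| = |-12| = 12 (negative-definite)

12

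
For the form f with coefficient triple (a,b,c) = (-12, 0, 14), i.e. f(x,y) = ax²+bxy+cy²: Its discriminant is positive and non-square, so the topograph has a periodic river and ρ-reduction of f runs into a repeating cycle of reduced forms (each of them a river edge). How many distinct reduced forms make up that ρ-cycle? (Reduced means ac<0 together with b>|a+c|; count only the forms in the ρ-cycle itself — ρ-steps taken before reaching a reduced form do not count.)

D = 672, ⌊√D⌋ = 25
descent: ρ → (14,0,-12)
descent: ρ → (-12,24,2)  [lands on river]
river: ρ → (2,24,-12)
ρ-cycle length = 2 (tail of 2 descent steps not counted)

2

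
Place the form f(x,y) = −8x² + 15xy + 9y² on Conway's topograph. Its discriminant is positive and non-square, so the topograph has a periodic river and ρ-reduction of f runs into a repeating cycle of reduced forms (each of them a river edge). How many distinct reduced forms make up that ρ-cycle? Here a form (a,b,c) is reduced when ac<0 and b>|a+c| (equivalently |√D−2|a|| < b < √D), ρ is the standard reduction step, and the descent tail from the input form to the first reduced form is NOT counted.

D = 513, ⌊√D⌋ = 22
river: ρ → (9,21,-2)
river: ρ → (-2,19,19)
river: ρ → (19,19,-2)
river: ρ → (-2,21,9)
river: ρ → (9,15,-8)
river: ρ → (-8,17,7)
river: ρ → (7,11,-14)
river: ρ → (-14,17,4)
river: ρ → (4,15,-18)
river: ρ → (-18,21,1)
river: ρ → (1,21,-18)
river: ρ → (-18,15,4)
river: ρ → (4,17,-14)
river: ρ → (-14,11,7)
river: ρ → (7,17,-8)
river: ρ → (-8,15,9)
ρ-cycle length = 16 (tail of 0 descent steps not counted)

16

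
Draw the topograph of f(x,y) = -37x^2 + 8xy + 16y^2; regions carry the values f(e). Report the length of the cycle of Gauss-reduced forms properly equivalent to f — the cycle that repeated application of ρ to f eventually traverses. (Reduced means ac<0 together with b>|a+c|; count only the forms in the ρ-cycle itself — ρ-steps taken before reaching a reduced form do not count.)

D = 2432, ⌊√D⌋ = 49
descent: ρ → (16,24,-29)  [lands on river]
river: ρ → (-29,34,11)
river: ρ → (11,32,-32)
river: ρ → (-32,32,11)
river: ρ → (11,34,-29)
river: ρ → (-29,24,16)
river: ρ → (16,40,-13)
river: ρ → (-13,38,19)
river: ρ → (19,38,-13)
river: ρ → (-13,40,16)
ρ-cycle length = 10 (tail of 1 descent step not counted)

10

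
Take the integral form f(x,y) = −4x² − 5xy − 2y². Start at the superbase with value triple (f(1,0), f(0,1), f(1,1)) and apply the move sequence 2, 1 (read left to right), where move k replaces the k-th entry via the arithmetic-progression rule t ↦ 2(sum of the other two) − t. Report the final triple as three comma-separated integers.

start (-4,-2,-11) = (f(1,0),f(0,1),f(1,1))
replace slot 2: 2·((-4)+(-11)) − (-2) = -28 → (-4,-28,-11)
replace slot 1: 2·((-28)+(-11)) − (-4) = -74 → (-74,-28,-11)

-74,-28,-11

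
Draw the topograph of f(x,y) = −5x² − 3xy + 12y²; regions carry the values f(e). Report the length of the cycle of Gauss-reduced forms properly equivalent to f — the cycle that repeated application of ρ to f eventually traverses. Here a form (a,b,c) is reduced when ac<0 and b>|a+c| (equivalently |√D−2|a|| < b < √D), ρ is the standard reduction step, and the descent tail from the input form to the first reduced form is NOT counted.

D = 249, ⌊√D⌋ = 15
descent: ρ → (12,3,-5)
descent: ρ → (-5,7,10)  [lands on river]
river: ρ → (10,13,-2)
river: ρ → (-2,15,3)
river: ρ → (3,15,-2)
river: ρ → (-2,13,10)
river: ρ → (10,7,-5)
river: ρ → (-5,13,4)
river: ρ → (4,11,-8)
river: ρ → (-8,5,7)
river: ρ → (7,9,-6)
river: ρ → (-6,15,1)
river: ρ → (1,15,-6)
river: ρ → (-6,9,7)
river: ρ → (7,5,-8)
river: ρ → (-8,11,4)
river: ρ → (4,13,-5)
ρ-cycle length = 16 (tail of 2 descent steps not counted)

16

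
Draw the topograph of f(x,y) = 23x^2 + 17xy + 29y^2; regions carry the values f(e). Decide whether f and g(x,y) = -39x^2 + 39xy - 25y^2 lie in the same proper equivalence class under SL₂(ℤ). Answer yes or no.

D₁ = -2379, D₂ = -2379
f: reduced (well bottom): (23,17,29) with a≤c, −a<b≤a
g is negative-definite; reduce −g:
−g: translate: b→39 (≡-39 mod 78), so (39,-39,25)→(39,39,25)
−g: flip: (39,39,25)→(25,-39,39)
−g: translate: b→11 (≡-39 mod 50), so (25,-39,39)→(25,11,25)
−g: reduced (well bottom): (25,11,25) with a≤c, −a<b≤a
flip sign back: reduced form of g is (-25,-11,-25)
reduced forms (23, 17, 29) vs (-25, -11, -25) ⇒ inequivalent

no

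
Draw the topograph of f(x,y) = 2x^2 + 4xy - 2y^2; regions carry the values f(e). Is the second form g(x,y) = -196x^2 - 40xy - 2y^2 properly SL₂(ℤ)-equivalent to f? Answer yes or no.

D₁ = 32, D₂ = 32
river cycle of f (length 2): (-2, 4, 2), (2, 4, -2)
river cycle of g (length 2): (-2, 4, 2), (2, 4, -2)
cycles coincide ⇒ equivalent

yes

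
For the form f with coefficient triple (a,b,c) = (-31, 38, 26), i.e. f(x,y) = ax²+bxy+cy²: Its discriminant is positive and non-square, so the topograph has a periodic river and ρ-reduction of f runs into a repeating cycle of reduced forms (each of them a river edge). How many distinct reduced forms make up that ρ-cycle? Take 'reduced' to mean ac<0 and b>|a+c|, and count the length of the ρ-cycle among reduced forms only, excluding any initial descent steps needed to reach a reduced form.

D = 4668, ⌊√D⌋ = 68
river: ρ → (26,66,-3)
river: ρ → (-3,66,26)
river: ρ → (26,38,-31)
river: ρ → (-31,24,33)
river: ρ → (33,42,-22)
river: ρ → (-22,46,29)
river: ρ → (29,12,-39)
river: ρ → (-39,66,2)
river: ρ → (2,66,-39)
river: ρ → (-39,12,29)
river: ρ → (29,46,-22)
river: ρ → (-22,42,33)
river: ρ → (33,24,-31)
river: ρ → (-31,38,26)
ρ-cycle length = 14 (tail of 0 descent steps not counted)

14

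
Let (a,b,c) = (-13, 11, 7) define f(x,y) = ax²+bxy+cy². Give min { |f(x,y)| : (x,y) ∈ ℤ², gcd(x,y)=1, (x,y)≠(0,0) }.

river: ρ → (7,17,-7)
river: ρ → (-7,11,13)
river: ρ → (13,15,-5)
river: ρ → (-5,15,13)
river: ρ → (13,11,-7)
river: ρ → (-7,17,7)
river: ρ → (7,11,-13)
river: ρ → (-13,15,5)
river: ρ → (5,15,-13)
river: ρ → (-13,11,7)
closes: descent 0, river 10
min |a| on river = 5

5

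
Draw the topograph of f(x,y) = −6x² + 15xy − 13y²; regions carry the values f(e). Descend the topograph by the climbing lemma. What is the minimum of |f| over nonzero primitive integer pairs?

translate: b→-3 (≡-15 mod 12), so (6,-15,13)→(6,-3,4)
flip: (6,-3,4)→(4,3,6)
reduced (well bottom): (4,3,6) with a≤c, −a<b≤a
well minimum |f| = |-4| = 4 (negative-definite)

4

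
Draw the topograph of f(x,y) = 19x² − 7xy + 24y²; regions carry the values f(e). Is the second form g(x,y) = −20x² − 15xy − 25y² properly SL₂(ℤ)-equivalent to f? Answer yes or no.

D₁ = -1775, D₂ = -1775
f: reduced (well bottom): (19,-7,24) with a≤c, −a<b≤a
g is negative-definite; reduce −g:
−g: reduced (well bottom): (20,15,25) with a≤c, −a<b≤a
flip sign back: reduced form of g is (-20,-15,-25)
reduced forms (19, -7, 24) vs (-20, -15, -25) ⇒ inequivalent

no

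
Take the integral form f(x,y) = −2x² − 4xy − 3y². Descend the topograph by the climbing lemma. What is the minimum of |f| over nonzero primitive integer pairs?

translate: b→0 (≡4 mod 4), so (2,4,3)→(2,0,1)
flip: (2,0,1)→(1,0,2)
reduced (well bottom): (1,0,2) with a≤c, −a<b≤a
well minimum |f| = |-1| = 1 (negative-definite)

1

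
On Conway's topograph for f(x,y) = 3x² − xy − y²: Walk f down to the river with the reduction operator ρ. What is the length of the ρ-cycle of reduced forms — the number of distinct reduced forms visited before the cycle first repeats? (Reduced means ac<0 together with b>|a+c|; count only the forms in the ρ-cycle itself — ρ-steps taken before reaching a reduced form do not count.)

D = 13, ⌊√D⌋ = 3
descent: ρ → (-1,3,1)  [lands on river]
river: ρ → (1,3,-1)
ρ-cycle length = 2 (tail of 1 descent step not counted)

2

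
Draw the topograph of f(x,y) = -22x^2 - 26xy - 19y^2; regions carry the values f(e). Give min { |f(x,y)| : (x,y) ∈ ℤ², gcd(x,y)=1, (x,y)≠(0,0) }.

translate: b→-18 (≡26 mod 44), so (22,26,19)→(22,-18,15)
flip: (22,-18,15)→(15,18,22)
translate: b→-12 (≡18 mod 30), so (15,18,22)→(15,-12,19)
reduced (well bottom): (15,-12,19) with a≤c, −a<b≤a
well minimum |f| = |-15| = 15 (negative-definite)

15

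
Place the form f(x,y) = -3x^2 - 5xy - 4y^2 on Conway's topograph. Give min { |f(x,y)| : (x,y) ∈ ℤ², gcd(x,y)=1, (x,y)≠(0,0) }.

translate: b→-1 (≡5 mod 6), so (3,5,4)→(3,-1,2)
flip: (3,-1,2)→(2,1,3)
reduced (well bottom): (2,1,3) with a≤c, −a<b≤a
well minimum |f| = |-2| = 2 (negative-definite)

2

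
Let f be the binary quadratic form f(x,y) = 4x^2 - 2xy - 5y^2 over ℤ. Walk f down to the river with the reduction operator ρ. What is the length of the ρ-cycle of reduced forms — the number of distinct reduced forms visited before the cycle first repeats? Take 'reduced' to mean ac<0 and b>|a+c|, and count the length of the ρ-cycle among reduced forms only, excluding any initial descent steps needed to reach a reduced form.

D = 84, ⌊√D⌋ = 9
descent: ρ → (-5,2,4)  [lands on river]
river: ρ → (4,6,-3)
river: ρ → (-3,6,4)
river: ρ → (4,2,-5)
river: ρ → (-5,8,1)
river: ρ → (1,8,-5)
ρ-cycle length = 6 (tail of 1 descent step not counted)

6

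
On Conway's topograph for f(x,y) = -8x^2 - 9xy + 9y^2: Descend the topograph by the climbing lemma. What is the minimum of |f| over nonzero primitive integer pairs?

descent: ρ → (9,9,-8)  [lands on river]
river: ρ → (-8,7,10)
river: ρ → (10,13,-5)
river: ρ → (-5,17,4)
river: ρ → (4,15,-9)
river: ρ → (-9,3,10)
river: ρ → (10,17,-2)
river: ρ → (-2,19,1)
river: ρ → (1,19,-2)
river: ρ → (-2,17,10)
river: ρ → (10,3,-9)
river: ρ → (-9,15,4)
river: ρ → (4,17,-5)
river: ρ → (-5,13,10)
river: ρ → (10,7,-8)
river: ρ → (-8,9,9)
closes: descent 1, river 16
min |a| on river = 1

1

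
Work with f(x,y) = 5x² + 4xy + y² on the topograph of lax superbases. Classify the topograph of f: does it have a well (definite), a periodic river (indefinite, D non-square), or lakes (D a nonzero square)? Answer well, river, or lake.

D = b²−4ac = 4² − 4·5·1 = -4
D < 0 ⇒ definite ⇒ every region one sign ⇒ single well

well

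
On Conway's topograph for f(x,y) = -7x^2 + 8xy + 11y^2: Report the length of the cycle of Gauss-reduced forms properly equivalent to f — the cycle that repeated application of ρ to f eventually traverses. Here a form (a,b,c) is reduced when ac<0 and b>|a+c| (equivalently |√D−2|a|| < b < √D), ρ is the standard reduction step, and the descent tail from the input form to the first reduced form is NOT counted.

D = 372, ⌊√D⌋ = 19
river: ρ → (11,14,-4)
river: ρ → (-4,18,3)
river: ρ → (3,18,-4)
river: ρ → (-4,14,11)
river: ρ → (11,8,-7)
river: ρ → (-7,6,12)
river: ρ → (12,18,-1)
river: ρ → (-1,18,12)
river: ρ → (12,6,-7)
river: ρ → (-7,8,11)
ρ-cycle length = 10 (tail of 0 descent steps not counted)

10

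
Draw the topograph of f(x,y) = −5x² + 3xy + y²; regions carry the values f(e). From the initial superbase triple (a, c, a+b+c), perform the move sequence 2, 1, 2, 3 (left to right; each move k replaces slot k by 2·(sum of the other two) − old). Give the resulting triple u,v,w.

start (-5,1,-1) = (f(1,0),f(0,1),f(1,1))
replace slot 2: 2·((-5)+(-1)) − 1 = -13 → (-5,-13,-1)
replace slot 1: 2·((-13)+(-1)) − (-5) = -23 → (-23,-13,-1)
replace slot 2: 2·((-23)+(-1)) − (-13) = -35 → (-23,-35,-1)
replace slot 3: 2·((-23)+(-35)) − (-1) = -115 → (-23,-35,-115)

-23,-35,-115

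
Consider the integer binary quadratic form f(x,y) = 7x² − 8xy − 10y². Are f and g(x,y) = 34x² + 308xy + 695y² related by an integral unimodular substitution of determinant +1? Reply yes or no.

D₁ = 344, D₂ = 344
river cycle of f (length 10): (-10, 8, 7), (7, 6, -11), (-11, 16, 2), (2, 16, -11), (-11, 6, 7), (7, 8, -10), (-10, 12, 5), (5, 18, -1), (-1, 18, 5), (5, 12, -10)
river cycle of g (length 10): (5, 12, -10), (-10, 8, 7), (7, 6, -11), (-11, 16, 2), (2, 16, -11), (-11, 6, 7), (7, 8, -10), (-10, 12, 5), (5, 18, -1), (-1, 18, 5)
cycles coincide ⇒ equivalent

yes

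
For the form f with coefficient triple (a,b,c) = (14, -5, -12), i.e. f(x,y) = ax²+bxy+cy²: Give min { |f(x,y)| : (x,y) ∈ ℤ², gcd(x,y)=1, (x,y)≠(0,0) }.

descent: ρ → (-12,5,14)  [lands on river]
river: ρ → (14,23,-3)
river: ρ → (-3,25,6)
river: ρ → (6,23,-7)
river: ρ → (-7,19,12)
river: ρ → (12,5,-14)
river: ρ → (-14,23,3)
river: ρ → (3,25,-6)
river: ρ → (-6,23,7)
river: ρ → (7,19,-12)
closes: descent 1, river 10
min |a| on river = 3

3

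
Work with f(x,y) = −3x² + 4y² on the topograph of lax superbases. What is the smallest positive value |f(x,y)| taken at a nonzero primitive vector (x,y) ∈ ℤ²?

descent: ρ → (4,0,-3)
descent: ρ → (-3,6,1)  [lands on river]
river: ρ → (1,6,-3)
closes: descent 2, river 2
min |a| on river = 1

1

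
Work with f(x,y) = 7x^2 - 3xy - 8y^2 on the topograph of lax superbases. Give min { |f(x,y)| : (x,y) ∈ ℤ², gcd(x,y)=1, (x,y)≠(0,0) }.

descent: ρ → (-8,3,7)  [lands on river]
river: ρ → (7,11,-4)
river: ρ → (-4,13,4)
river: ρ → (4,11,-7)
river: ρ → (-7,3,8)
river: ρ → (8,13,-2)
river: ρ → (-2,15,1)
river: ρ → (1,15,-2)
river: ρ → (-2,13,8)
river: ρ → (8,3,-7)
river: ρ → (-7,11,4)
river: ρ → (4,13,-4)
river: ρ → (-4,11,7)
river: ρ → (7,3,-8)
river: ρ → (-8,13,2)
river: ρ → (2,15,-1)
river: ρ → (-1,15,2)
river: ρ → (2,13,-8)
closes: descent 1, river 18
min |a| on river = 1

1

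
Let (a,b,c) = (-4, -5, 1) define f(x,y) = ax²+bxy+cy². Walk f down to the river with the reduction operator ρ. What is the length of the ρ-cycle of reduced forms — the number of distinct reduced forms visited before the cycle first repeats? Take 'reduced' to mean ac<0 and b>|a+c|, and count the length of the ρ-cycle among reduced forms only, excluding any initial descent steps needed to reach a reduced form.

D = 41, ⌊√D⌋ = 6
descent: ρ → (1,5,-4)  [lands on river]
river: ρ → (-4,3,2)
river: ρ → (2,5,-2)
river: ρ → (-2,3,4)
river: ρ → (4,5,-1)
river: ρ → (-1,5,4)
river: ρ → (4,3,-2)
river: ρ → (-2,5,2)
river: ρ → (2,3,-4)
river: ρ → (-4,5,1)
ρ-cycle length = 10 (tail of 1 descent step not counted)

10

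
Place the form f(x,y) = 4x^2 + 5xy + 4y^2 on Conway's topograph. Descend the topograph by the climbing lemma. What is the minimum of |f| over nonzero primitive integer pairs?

translate: b→-3 (≡5 mod 8), so (4,5,4)→(4,-3,3)
flip: (4,-3,3)→(3,3,4)
reduced (well bottom): (3,3,4) with a≤c, −a<b≤a
well minimum = a = 3

3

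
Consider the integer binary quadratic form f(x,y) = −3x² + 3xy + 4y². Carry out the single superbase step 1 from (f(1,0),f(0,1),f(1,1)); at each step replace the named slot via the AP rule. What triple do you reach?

start (-3,4,4) = (f(1,0),f(0,1),f(1,1))
replace slot 1: 2·(4+4) − (-3) = 19 → (19,4,4)

19,4,4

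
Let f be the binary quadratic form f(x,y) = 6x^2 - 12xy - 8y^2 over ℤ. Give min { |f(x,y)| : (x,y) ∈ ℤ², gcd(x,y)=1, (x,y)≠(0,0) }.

descent: ρ → (-8,12,6)  [lands on river]
river: ρ → (6,12,-8)
river: ρ → (-8,4,10)
river: ρ → (10,16,-2)
river: ρ → (-2,16,10)
river: ρ → (10,4,-8)
closes: descent 1, river 6
min |a| on river = 2

2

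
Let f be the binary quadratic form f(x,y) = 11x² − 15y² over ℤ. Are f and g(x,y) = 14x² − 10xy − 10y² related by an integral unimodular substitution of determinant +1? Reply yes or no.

D₁ = 660, D₂ = 660
river cycle of f (length 6): (11, 22, -4), (-4, 18, 21), (21, 24, -1), (-1, 24, 21), (21, 18, -4), (-4, 22, 11)
river cycle of g (length 4): (-10, 10, 14), (14, 18, -6), (-6, 18, 14), (14, 10, -10)
cycles differ ⇒ inequivalent

no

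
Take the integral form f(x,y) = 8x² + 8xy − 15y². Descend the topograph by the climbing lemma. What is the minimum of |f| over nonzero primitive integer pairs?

river: ρ → (-15,22,1)
river: ρ → (1,22,-15)
river: ρ → (-15,8,8)
river: ρ → (8,8,-15)
closes: descent 0, river 4
min |a| on river = 1

1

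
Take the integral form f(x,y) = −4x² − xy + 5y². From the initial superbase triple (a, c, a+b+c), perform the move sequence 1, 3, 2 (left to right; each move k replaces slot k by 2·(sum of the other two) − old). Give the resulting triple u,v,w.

start (-4,5,0) = (f(1,0),f(0,1),f(1,1))
replace slot 1: 2·(5+0) − (-4) = 14 → (14,5,0)
replace slot 3: 2·(14+5) − 0 = 38 → (14,5,38)
replace slot 2: 2·(14+38) − 5 = 99 → (14,99,38)

14,99,38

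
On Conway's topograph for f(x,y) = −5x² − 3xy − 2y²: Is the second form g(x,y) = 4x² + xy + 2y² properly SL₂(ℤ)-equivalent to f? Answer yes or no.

D₁ = -31, D₂ = -31
f is negative-definite; reduce −f:
−f: flip: (5,3,2)→(2,-3,5)
−f: translate: b→1 (≡-3 mod 4), so (2,-3,5)→(2,1,4)
−f: reduced (well bottom): (2,1,4) with a≤c, −a<b≤a
flip sign back: reduced form of f is (-2,-1,-4)
g: flip: (4,1,2)→(2,-1,4)
g: reduced (well bottom): (2,-1,4) with a≤c, −a<b≤a
reduced forms (-2, -1, -4) vs (2, -1, 4) ⇒ inequivalent

no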